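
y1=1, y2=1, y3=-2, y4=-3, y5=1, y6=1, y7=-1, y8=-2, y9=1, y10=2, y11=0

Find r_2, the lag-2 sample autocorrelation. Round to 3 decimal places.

-0.686

Mean ȳ = (1 + 1 − 2 − 3 + 1 + 1 − 1 − 2 + 1 + 2 + 0)/11 = -0.0909
Numerator Σ_{t=1}^{9}(y_t−ȳ)(y_{t+2}−ȳ) = -18.4711
Denominator Σ(y_t−ȳ)² = 26.9091
r_2 = -18.4711 / 26.9091 = -0.686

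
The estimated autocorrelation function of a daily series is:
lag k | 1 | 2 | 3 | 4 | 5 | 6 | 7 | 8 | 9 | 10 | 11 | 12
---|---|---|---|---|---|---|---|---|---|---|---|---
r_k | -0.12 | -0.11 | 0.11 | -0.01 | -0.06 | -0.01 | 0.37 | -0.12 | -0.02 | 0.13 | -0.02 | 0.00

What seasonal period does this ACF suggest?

The largest autocorrelation is r_7 = 0.37; the remaining lags stay at or below 0.13.
The dominant spike at lag 7 indicates a seasonal period of 7.

7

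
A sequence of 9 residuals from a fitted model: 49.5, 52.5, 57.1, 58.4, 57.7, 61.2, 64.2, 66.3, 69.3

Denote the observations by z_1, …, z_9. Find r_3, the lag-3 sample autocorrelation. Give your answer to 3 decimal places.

Mean z̄ = (49.5 + 52.5 + 57.1 + 58.4 + 57.7 + 61.2 + 64.2 + 66.3 + 69.3)/9 = 59.5778
Numerator Σ_{t=1}^{6}(z_t−z̄)(z_{t+3}−z̄) = 18.8452
Denominator Σ(z_t−z̄)² = 326.4156
r_3 = 18.8452 / 326.4156 = 0.058

0.058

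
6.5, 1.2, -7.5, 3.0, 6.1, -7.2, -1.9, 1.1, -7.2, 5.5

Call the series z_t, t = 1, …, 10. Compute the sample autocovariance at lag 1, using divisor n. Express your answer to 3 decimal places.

-8.575

Mean z̄ = (6.5 + 1.2 − 7.5 + 3.0 + 6.1 − 7.2 − 1.9 + 1.1 − 7.2 + 5.5)/10 = -0.0400
Σ_{t=1}^{9}(z_t−z̄)(z_{t+1}−z̄) = -85.7476
γ_1 = -85.7476 / 10 = -8.575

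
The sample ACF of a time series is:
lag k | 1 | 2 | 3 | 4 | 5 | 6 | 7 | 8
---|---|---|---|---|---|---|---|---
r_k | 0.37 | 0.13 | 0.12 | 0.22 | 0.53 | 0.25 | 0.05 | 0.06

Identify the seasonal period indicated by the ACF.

5

The largest autocorrelation is r_5 = 0.53; the remaining lags stay at or below 0.37. The elevated value at lag 1 (0.37), dropping to 0.13 at lag 2, reflects decaying short-term dependence rather than seasonality.
The dominant spike at lag 5 indicates a seasonal period of 5.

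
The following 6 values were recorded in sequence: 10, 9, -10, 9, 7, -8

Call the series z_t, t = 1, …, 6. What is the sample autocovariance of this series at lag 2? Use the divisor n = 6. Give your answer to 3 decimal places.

Mean z̄ = (10 + 9 − 10 + 9 + 7 − 8)/6 = 2.8333
Deviations: 7.1667, 6.1667, -12.8333, 6.1667, 4.1667, -10.8333
Σ_{t=1}^{4}(z_t−z̄)(z_{t+2}−z̄) = -174.2222
γ_2 = -174.2222 / 6 = -29.037

-29.037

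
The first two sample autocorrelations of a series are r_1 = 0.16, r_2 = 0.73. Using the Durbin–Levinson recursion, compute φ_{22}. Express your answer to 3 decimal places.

φ_{22} = (r_2 − r_1²) / (1 − r_1²)
r_1² = (0.16)² = 0.0256
Numerator = 0.73 − 0.0256 = 0.7044; denominator = 1 − 0.0256 = 0.9744
φ_{22} = 0.7044 / 0.9744 = 0.723

0.723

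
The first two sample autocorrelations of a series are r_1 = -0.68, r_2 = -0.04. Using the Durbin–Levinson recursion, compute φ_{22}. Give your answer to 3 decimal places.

φ_{22} = (r_2 − r_1²) / (1 − r_1²)
r_1² = (-0.68)² = 0.4624
Numerator = -0.04 − 0.4624 = -0.5024; denominator = 1 − 0.4624 = 0.5376
φ_{22} = -0.5024 / 0.5376 = -0.935

-0.935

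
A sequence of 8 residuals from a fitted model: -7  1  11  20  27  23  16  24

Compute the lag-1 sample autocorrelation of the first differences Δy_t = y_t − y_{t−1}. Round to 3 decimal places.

First differences Δy: 8, 10, 9, 7, -4, -7, 8
Mean of differences = 4.4286
Numerator Σ(Δy_t−Δȳ)(Δy_{t+1}−Δȳ) = 90.9592
Denominator Σ(Δy_t−Δȳ)² = 285.7143
r_1(Δy) = 90.9592 / 285.7143 = 0.318

0.318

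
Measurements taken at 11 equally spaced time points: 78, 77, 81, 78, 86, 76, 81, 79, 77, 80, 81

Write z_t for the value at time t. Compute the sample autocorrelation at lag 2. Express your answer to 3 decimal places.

0.258

Mean z̄ = (78 + 77 + 81 + 78 + 86 + 76 + 81 + 79 + 77 + 80 + 81)/11 = 79.4545
Numerator Σ_{t=1}^{9}(z_t−z̄)(z_{t+2}−z̄) = 20.3140
Denominator Σ(z_t−z̄)² = 78.7273
r_2 = 20.3140 / 78.7273 = 0.258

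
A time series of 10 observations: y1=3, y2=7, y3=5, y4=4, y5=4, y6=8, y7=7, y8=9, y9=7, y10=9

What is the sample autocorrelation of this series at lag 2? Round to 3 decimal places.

0.297

Mean ȳ = (3 + 7 + 5 + 4 + 4 + 8 + 7 + 9 + 7 + 9)/10 = 6.3000
Numerator Σ_{t=1}^{8}(y_t−ȳ)(y_{t+2}−ȳ) = 12.5200
Denominator Σ(y_t−ȳ)² = 42.1000
r_2 = 12.5200 / 42.1000 = 0.297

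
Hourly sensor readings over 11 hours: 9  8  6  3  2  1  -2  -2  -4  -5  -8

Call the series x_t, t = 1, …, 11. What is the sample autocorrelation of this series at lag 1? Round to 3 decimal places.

0.696

Mean x̄ = (9 + 8 + 6 + 3 + 2 + 1 − 2 − 2 − 4 − 5 − 8)/11 = 0.7273
Numerator Σ_{t=1}^{10}(x_t−x̄)(x_{t+1}−x̄) = 210.3802
Denominator Σ(x_t−x̄)² = 302.1818
r_1 = 210.3802 / 302.1818 = 0.696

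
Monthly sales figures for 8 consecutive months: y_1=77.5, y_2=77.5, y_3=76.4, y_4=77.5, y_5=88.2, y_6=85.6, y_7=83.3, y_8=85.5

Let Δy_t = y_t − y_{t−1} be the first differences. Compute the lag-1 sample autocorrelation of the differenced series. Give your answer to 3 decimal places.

-0.195

First differences Δy: 0.0, -1.1, 1.1, 10.7, -2.6, -2.3, 2.2
Mean of differences = 1.1429
Numerator Σ(Δy_t−Δȳ)(Δy_{t+1}−Δȳ) = -24.2747
Denominator Σ(Δy_t−Δȳ)² = 124.6571
r_1(Δy) = -24.2747 / 124.6571 = -0.195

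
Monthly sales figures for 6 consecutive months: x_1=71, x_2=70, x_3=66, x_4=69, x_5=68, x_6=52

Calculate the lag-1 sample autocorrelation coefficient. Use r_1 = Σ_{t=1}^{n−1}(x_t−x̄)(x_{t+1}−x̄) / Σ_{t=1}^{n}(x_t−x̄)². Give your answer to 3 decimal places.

-0.008

Mean x̄ = (71 + 70 + 66 + 69 + 68 + 52)/6 = 66.0000
Deviations from mean: 5.0000, 4.0000, 0.0000, 3.0000, 2.0000, -14.0000
Σ(x_t−x̄)(x_{t+1}−x̄) = (20.0000) + (0.0000) + (0.0000) + (6.0000) + (-28.0000) = -2.0000
Denominator Σ(x_t−x̄)² = 250.0000
r_1 = -2.0000 / 250.0000 = -0.008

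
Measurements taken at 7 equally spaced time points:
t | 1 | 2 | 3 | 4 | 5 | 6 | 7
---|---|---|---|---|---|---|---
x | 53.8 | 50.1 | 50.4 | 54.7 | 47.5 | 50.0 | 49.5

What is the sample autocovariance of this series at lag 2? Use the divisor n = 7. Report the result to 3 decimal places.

Mean x̄ = (53.8 + 50.1 + 50.4 + 54.7 + 47.5 + 50.0 + 49.5)/7 = 50.8571
Deviations: 2.9429, -0.7571, -0.4571, 3.8429, -3.3571, -0.8571, -1.3571
Σ_{t=1}^{5}(x_t−x̄)(x_{t+2}−x̄) = -1.4580
γ_2 = -1.4580 / 7 = -0.208

-0.208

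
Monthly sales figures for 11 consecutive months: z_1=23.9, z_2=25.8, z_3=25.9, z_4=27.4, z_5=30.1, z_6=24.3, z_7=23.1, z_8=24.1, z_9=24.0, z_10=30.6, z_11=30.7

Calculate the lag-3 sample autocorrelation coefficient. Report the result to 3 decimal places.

Mean z̄ = (23.9 + 25.8 + 25.9 + 27.4 + 30.1 + 24.3 + 23.1 + 24.1 + 24.0 + 30.6 + 30.7)/11 = 26.3545
Numerator Σ_{t=1}^{8}(z_t−z̄)(z_{t+3}−z̄) = -34.3326
Denominator Σ(z_t−z̄)² = 84.0073
r_3 = -34.3326 / 84.0073 = -0.409

-0.409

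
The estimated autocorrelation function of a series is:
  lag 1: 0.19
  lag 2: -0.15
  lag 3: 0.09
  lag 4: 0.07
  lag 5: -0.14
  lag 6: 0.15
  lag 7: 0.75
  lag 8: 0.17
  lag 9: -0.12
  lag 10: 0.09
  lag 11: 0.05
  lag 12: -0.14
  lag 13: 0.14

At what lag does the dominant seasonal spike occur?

7

The largest autocorrelation is r_7 = 0.75; the remaining lags stay at or below 0.19.
The dominant spike at lag 7 indicates a seasonal period of 7.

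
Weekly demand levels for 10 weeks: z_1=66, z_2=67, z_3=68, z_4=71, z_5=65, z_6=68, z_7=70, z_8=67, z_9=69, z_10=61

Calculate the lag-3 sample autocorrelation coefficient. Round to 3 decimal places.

Mean z̄ = (66 + 67 + 68 + 71 + 65 + 68 + 70 + 67 + 69 + 61)/10 = 67.2000
Σ(z_t−z̄)(z_{t+3}−z̄) = (-4.5600) + (0.4400) + (0.6400) + (10.6400) + (0.4400) + (1.4400) + (-17.3600) = -8.3200
Denominator Σ(z_t−z̄)² = 71.6000
r_3 = -8.3200 / 71.6000 = -0.116

-0.116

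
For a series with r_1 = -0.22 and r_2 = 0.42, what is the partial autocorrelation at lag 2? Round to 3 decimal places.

φ_{22} = (r_2 − r_1²) / (1 − r_1²)
r_1² = (-0.22)² = 0.0484
Numerator = 0.42 − 0.0484 = 0.3716; denominator = 1 − 0.0484 = 0.9516
φ_{22} = 0.3716 / 0.9516 = 0.391

0.391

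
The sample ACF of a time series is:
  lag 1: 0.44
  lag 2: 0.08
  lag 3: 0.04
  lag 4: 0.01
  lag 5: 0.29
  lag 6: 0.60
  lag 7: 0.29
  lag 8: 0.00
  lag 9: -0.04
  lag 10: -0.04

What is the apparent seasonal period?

6

The largest autocorrelation is r_6 = 0.60; the remaining lags stay at or below 0.44. The elevated value at lag 1 (0.44), dropping to 0.08 at lag 2, reflects decaying short-term dependence rather than seasonality.
The dominant spike at lag 6 indicates a seasonal period of 6.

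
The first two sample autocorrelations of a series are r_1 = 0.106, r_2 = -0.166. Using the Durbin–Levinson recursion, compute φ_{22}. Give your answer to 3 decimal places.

-0.179

φ_{22} = (r_2 − r_1²) / (1 − r_1²)
r_1² = (0.106)² = 0.011236
Numerator = -0.166 − 0.0112 = -0.1772; denominator = 1 − 0.0112 = 0.9888
φ_{22} = -0.1772 / 0.9888 = -0.179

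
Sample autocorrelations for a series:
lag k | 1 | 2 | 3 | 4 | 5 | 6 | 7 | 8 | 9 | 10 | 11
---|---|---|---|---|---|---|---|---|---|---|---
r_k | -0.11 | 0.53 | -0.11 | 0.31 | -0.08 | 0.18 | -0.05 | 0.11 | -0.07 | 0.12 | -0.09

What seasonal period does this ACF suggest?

The largest autocorrelation is r_2 = 0.53, with weaker echoes at lags 4 (0.31) and 6 (0.18); the remaining lags stay at or below 0.12.
The dominant spike at lag 2 indicates a seasonal period of 2.

2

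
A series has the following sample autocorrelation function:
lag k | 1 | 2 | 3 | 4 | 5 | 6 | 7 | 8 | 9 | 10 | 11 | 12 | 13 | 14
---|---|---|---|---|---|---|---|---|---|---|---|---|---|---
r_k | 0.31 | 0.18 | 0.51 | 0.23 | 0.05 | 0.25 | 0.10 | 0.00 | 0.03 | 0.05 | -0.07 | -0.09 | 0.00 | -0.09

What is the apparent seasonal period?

The largest autocorrelation is r_3 = 0.51; the remaining lags stay at or below 0.31. The elevated value at lag 1 (0.31), dropping to 0.18 at lag 2, reflects decaying short-term dependence rather than seasonality.
The dominant spike at lag 3 indicates a seasonal period of 3.

3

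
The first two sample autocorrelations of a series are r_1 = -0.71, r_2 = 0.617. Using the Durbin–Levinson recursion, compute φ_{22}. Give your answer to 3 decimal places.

φ_{22} = (r_2 − r_1²) / (1 − r_1²)
r_1² = (-0.71)² = 0.5041
Numerator = 0.617 − 0.5041 = 0.1129; denominator = 1 − 0.5041 = 0.4959
φ_{22} = 0.1129 / 0.4959 = 0.228

0.228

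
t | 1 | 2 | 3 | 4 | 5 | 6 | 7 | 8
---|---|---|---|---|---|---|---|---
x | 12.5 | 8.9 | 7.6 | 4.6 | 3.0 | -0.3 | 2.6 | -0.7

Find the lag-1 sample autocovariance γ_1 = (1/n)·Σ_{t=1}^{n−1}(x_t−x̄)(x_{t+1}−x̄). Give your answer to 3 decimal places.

Mean x̄ = (12.5 + 8.9 + 7.6 + 4.6 + 3.0 − 0.3 + 2.6 − 0.7)/8 = 4.7750
Σ_{t=1}^{7}(x_t−x̄)(x_{t+1}−x̄) = 75.2894
γ_1 = 75.2894 / 8 = 9.411

9.411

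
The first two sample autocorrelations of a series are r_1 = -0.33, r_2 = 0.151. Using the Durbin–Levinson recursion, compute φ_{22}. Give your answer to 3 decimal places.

0.047

φ_{22} = (r_2 − r_1²) / (1 − r_1²)
r_1² = (-0.33)² = 0.1089
Numerator = 0.151 − 0.1089 = 0.0421; denominator = 1 − 0.1089 = 0.8911
φ_{22} = 0.0421 / 0.8911 = 0.047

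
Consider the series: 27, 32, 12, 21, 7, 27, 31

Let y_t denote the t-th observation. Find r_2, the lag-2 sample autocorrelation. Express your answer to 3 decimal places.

-0.071

Mean ȳ = (27 + 32 + 12 + 21 + 7 + 27 + 31)/7 = 22.4286
Σ(y_t−ȳ)(y_{t+2}−ȳ) = (-47.6735) + (-13.6735) + (160.8980) + (-6.5306) + (-132.2449) = -39.2245
Denominator Σ(y_t−ȳ)² = 555.7143
r_2 = -39.2245 / 555.7143 = -0.071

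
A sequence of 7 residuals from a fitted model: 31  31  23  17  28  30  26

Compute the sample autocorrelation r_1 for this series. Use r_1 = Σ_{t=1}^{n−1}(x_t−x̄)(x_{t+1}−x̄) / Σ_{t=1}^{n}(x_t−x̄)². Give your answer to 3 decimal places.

Mean x̄ = (31 + 31 + 23 + 17 + 28 + 30 + 26)/7 = 26.5714
Deviations from mean: 4.4286, 4.4286, -3.5714, -9.5714, 1.4286, 3.4286, -0.5714
Σ(x_t−x̄)(x_{t+1}−x̄) = (19.6122) + (-15.8163) + (34.1837) + (-13.6735) + (4.8980) + (-1.9592) = 27.2449
Denominator Σ(x_t−x̄)² = 157.7143
r_1 = 27.2449 / 157.7143 = 0.173

0.173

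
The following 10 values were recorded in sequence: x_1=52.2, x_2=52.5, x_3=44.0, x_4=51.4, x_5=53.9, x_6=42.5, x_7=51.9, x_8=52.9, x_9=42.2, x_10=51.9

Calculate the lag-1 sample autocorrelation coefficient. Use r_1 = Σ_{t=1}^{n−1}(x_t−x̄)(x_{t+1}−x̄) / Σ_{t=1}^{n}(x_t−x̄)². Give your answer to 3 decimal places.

-0.473

Mean x̄ = (52.2 + 52.5 + 44.0 + 51.4 + 53.9 + 42.5 + 51.9 + 52.9 + 42.2 + 51.9)/10 = 49.5400
Numerator Σ_{t=1}^{9}(x_t−x̄)(x_{t+1}−x̄) = -92.0836
Denominator Σ(x_t−x̄)² = 194.8640
r_1 = -92.0836 / 194.8640 = -0.473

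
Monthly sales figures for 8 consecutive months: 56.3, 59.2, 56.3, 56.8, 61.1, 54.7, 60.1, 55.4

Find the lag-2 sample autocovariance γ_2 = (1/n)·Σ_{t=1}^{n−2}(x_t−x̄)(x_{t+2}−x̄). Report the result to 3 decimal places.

1.639

Mean x̄ = (56.3 + 59.2 + 56.3 + 56.8 + 61.1 + 54.7 + 60.1 + 55.4)/8 = 57.4875
Deviations: -1.1875, 1.7125, -1.1875, -0.6875, 3.6125, -2.7875, 2.6125, -2.0875
Σ_{t=1}^{6}(x_t−x̄)(x_{t+2}−x̄) = 13.1159
γ_2 = 13.1159 / 8 = 1.639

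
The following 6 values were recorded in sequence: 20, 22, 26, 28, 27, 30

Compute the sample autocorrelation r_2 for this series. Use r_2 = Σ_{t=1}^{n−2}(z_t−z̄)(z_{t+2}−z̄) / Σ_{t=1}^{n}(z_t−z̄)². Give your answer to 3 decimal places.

0.007

Mean z̄ = (20 + 22 + 26 + 28 + 27 + 30)/6 = 25.5000
Deviations from mean: -5.5000, -3.5000, 0.5000, 2.5000, 1.5000, 4.5000
Σ(z_t−z̄)(z_{t+2}−z̄) = (-2.7500) + (-8.7500) + (0.7500) + (11.2500) = 0.5000
Denominator Σ(z_t−z̄)² = 71.5000
r_2 = 0.5000 / 71.5000 = 0.007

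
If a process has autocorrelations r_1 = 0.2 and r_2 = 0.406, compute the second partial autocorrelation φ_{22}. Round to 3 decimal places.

0.381

φ_{22} = (r_2 − r_1²) / (1 − r_1²)
r_1² = (0.2)² = 0.04
Numerator = 0.406 − 0.0400 = 0.3660; denominator = 1 − 0.0400 = 0.9600
φ_{22} = 0.3660 / 0.9600 = 0.381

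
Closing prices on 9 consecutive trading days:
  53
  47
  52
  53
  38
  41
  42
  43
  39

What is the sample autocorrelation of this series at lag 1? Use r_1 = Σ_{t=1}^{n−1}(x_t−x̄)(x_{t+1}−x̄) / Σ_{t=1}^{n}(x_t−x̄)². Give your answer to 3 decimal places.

Mean x̄ = (53 + 47 + 52 + 53 + 38 + 41 + 42 + 43 + 39)/9 = 45.3333
Numerator Σ_{t=1}^{8}(x_t−x̄)(x_{t+1}−x̄) = 87.5556
Denominator Σ(x_t−x̄)² = 294.0000
r_1 = 87.5556 / 294.0000 = 0.298

0.298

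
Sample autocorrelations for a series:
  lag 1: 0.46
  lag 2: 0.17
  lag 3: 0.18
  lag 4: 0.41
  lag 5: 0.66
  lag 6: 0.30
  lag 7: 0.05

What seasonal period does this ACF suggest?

5

The largest autocorrelation is r_5 = 0.66; the remaining lags stay at or below 0.46. The elevated value at lag 1 (0.46), dropping to 0.17 at lag 2, reflects decaying short-term dependence rather than seasonality.
The dominant spike at lag 5 indicates a seasonal period of 5.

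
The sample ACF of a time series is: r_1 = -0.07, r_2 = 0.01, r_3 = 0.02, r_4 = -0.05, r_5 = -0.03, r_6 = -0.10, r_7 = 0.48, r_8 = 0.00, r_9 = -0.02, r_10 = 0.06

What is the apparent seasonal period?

7

The largest autocorrelation is r_7 = 0.48; the remaining lags stay at or below 0.06.
The dominant spike at lag 7 indicates a seasonal period of 7.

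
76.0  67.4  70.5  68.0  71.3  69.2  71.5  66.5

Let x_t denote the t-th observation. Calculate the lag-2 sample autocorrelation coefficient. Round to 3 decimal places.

Mean x̄ = (76.0 + 67.4 + 70.5 + 68.0 + 71.3 + 69.2 + 71.5 + 66.5)/8 = 70.0500
Numerator Σ_{t=1}^{6}(x_t−x̄)(x_{t+2}−x̄) = 15.2450
Denominator Σ(x_t−x̄)² = 63.8200
r_2 = 15.2450 / 63.8200 = 0.239

0.239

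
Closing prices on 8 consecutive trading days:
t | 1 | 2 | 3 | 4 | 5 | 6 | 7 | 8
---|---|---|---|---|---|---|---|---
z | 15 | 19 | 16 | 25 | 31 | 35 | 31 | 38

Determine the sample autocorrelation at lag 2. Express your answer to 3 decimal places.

Mean z̄ = (15 + 19 + 16 + 25 + 31 + 35 + 31 + 38)/8 = 26.2500
Deviations from mean: -11.2500, -7.2500, -10.2500, -1.2500, 4.7500, 8.7500, 4.7500, 11.7500
Σ(z_t−z̄)(z_{t+2}−z̄) = (115.3125) + (9.0625) + (-48.6875) + (-10.9375) + (22.5625) + (102.8125) = 190.1250
Denominator Σ(z_t−z̄)² = 545.5000
r_2 = 190.1250 / 545.5000 = 0.349

0.349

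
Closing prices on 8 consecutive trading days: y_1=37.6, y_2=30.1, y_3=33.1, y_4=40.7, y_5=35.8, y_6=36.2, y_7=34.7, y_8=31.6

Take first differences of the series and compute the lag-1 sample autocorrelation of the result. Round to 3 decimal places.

-0.206

First differences Δy: -7.5, 3.0, 7.6, -4.9, 0.4, -1.5, -3.1
Mean of differences = -0.8571
Numerator Σ(Δy_t−Δȳ)(Δy_{t+1}−Δȳ) = -31.6418
Denominator Σ(Δy_t−Δȳ)² = 153.8971
r_1(Δy) = -31.6418 / 153.8971 = -0.206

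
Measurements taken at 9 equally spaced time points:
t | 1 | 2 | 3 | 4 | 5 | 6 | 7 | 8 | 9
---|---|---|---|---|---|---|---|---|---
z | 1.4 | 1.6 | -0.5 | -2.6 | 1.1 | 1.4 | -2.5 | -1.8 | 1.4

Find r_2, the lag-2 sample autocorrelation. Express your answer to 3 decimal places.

-0.689

Mean z̄ = (1.4 + 1.6 − 0.5 − 2.6 + 1.1 + 1.4 − 2.5 − 1.8 + 1.4)/9 = -0.0556
Σ(z_t−z̄)(z_{t+2}−z̄) = (-0.6469) + (-4.2125) + (-0.5136) + (-3.7036) + (-2.8247) + (-2.5391) + (-3.5580) = -17.9984
Denominator Σ(z_t−z̄)² = 26.1222
r_2 = -17.9984 / 26.1222 = -0.689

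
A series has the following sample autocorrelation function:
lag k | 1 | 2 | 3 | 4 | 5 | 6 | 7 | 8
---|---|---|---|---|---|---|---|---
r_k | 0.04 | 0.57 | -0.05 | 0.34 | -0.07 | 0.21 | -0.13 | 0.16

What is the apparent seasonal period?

2

The largest autocorrelation is r_2 = 0.57, with weaker echoes at lags 4 (0.34), 6 (0.21) and 8 (0.16); the remaining lags stay at or below 0.04.
The dominant spike at lag 2 indicates a seasonal period of 2.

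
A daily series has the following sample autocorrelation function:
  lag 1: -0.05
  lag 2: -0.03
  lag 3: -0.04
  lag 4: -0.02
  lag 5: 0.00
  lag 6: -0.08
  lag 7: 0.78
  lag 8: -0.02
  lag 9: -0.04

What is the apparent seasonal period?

7

The largest autocorrelation is r_7 = 0.78; the remaining lags stay at or below 0.00.
The dominant spike at lag 7 indicates a seasonal period of 7.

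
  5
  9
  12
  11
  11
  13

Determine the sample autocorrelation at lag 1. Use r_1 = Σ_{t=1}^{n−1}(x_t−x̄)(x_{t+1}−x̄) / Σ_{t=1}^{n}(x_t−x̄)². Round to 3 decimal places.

Mean x̄ = (5 + 9 + 12 + 11 + 11 + 13)/6 = 10.1667
Deviations from mean: -5.1667, -1.1667, 1.8333, 0.8333, 0.8333, 2.8333
Σ(x_t−x̄)(x_{t+1}−x̄) = (6.0278) + (-2.1389) + (1.5278) + (0.6944) + (2.3611) = 8.4722
Denominator Σ(x_t−x̄)² = 40.8333
r_1 = 8.4722 / 40.8333 = 0.207

0.207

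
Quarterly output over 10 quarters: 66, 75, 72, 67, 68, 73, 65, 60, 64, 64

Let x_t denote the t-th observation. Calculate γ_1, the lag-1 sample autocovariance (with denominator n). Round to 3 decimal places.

6.664

Mean x̄ = (66 + 75 + 72 + 67 + 68 + 73 + 65 + 60 + 64 + 64)/10 = 67.4000
Σ_{t=1}^{9}(x_t−x̄)(x_{t+1}−x̄) = 66.6400
γ_1 = 66.6400 / 10 = 6.664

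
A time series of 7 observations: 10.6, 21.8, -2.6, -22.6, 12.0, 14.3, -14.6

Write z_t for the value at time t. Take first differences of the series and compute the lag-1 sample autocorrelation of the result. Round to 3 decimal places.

-0.168

First differences Δz: 11.2, -24.4, -20.0, 34.6, 2.3, -28.9
Mean of differences = -4.2000
Numerator Σ(Δz_t−Δz̄)(Δz_{t+1}−Δz̄) = -513.3100
Denominator Σ(Δz_t−Δz̄)² = 3052.6200
r_1(Δz) = -513.3100 / 3052.6200 = -0.168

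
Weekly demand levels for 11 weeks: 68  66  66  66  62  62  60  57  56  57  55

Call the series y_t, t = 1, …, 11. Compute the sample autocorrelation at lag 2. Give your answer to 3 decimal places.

0.526

Mean ȳ = (68 + 66 + 66 + 66 + 62 + 62 + 60 + 57 + 56 + 57 + 55)/11 = 61.3636
Numerator Σ_{t=1}^{9}(y_t−ȳ)(y_{t+2}−ȳ) = 115.0083
Denominator Σ(y_t−ȳ)² = 218.5455
r_2 = 115.0083 / 218.5455 = 0.526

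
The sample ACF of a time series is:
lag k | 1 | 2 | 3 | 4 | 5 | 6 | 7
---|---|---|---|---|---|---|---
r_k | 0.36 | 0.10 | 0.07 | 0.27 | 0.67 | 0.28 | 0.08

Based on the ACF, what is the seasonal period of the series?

The largest autocorrelation is r_5 = 0.67; the remaining lags stay at or below 0.36. The elevated value at lag 1 (0.36), dropping to 0.10 at lag 2, reflects decaying short-term dependence rather than seasonality.
The dominant spike at lag 5 indicates a seasonal period of 5.

5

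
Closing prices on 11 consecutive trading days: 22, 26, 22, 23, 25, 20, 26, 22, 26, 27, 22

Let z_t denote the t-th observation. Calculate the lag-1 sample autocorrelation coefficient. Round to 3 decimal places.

Mean z̄ = (22 + 26 + 22 + 23 + 25 + 20 + 26 + 22 + 26 + 27 + 22)/11 = 23.7273
Numerator Σ_{t=1}^{10}(z_t−z̄)(z_{t+1}−z̄) = -26.8017
Denominator Σ(z_t−z̄)² = 54.1818
r_1 = -26.8017 / 54.1818 = -0.495

-0.495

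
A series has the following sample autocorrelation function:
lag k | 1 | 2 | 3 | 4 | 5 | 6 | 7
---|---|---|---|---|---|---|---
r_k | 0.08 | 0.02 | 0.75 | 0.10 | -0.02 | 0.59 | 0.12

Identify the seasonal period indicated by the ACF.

3

The largest autocorrelation is r_3 = 0.75, with a weaker echo at lag 6 (0.59); the remaining lags stay at or below 0.12.
The dominant spike at lag 3 indicates a seasonal period of 3.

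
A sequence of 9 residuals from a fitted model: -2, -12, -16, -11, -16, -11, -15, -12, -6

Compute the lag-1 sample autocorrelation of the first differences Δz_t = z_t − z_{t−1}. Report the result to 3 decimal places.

First differences Δz: -10, -4, 5, -5, 5, -4, 3, 6
Mean of differences = -0.5000
Numerator Σ(Δz_t−Δz̄)(Δz_{t+1}−Δz̄) = -44.2500
Denominator Σ(Δz_t−Δz̄)² = 250.0000
r_1(Δz) = -44.2500 / 250.0000 = -0.177

-0.177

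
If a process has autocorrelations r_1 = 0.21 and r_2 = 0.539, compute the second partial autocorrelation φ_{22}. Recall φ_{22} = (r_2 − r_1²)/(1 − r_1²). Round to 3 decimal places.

0.518

φ_{22} = (r_2 − r_1²) / (1 − r_1²)
r_1² = (0.21)² = 0.0441
Numerator = 0.539 − 0.0441 = 0.4949; denominator = 1 − 0.0441 = 0.9559
φ_{22} = 0.4949 / 0.9559 = 0.518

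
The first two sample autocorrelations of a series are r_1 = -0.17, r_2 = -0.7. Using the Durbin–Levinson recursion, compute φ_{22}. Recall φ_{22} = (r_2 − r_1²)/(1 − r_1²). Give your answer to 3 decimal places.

φ_{22} = (r_2 − r_1²) / (1 − r_1²)
r_1² = (-0.17)² = 0.0289
Numerator = -0.7 − 0.0289 = -0.7289; denominator = 1 − 0.0289 = 0.9711
φ_{22} = -0.7289 / 0.9711 = -0.751

-0.751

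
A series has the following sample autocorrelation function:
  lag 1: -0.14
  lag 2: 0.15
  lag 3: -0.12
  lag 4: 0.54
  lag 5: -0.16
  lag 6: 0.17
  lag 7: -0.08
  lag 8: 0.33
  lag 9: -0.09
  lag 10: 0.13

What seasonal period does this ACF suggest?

The largest autocorrelation is r_4 = 0.54, with a weaker echo at lag 8 (0.33); the remaining lags stay at or below 0.17.
The dominant spike at lag 4 indicates a seasonal period of 4.

4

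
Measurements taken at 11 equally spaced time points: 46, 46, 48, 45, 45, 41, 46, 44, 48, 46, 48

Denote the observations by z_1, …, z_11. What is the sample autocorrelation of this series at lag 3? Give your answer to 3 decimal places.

Mean z̄ = (46 + 46 + 48 + 45 + 45 + 41 + 46 + 44 + 48 + 46 + 48)/11 = 45.7273
Numerator Σ_{t=1}^{8}(z_t−z̄)(z_{t+3}−z̄) = -24.6777
Denominator Σ(z_t−z̄)² = 42.1818
r_3 = -24.6777 / 42.1818 = -0.585

-0.585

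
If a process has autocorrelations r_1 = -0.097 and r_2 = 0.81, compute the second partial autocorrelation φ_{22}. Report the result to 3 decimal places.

φ_{22} = (r_2 − r_1²) / (1 − r_1²)
r_1² = (-0.097)² = 0.009409
Numerator = 0.81 − 0.0094 = 0.8006; denominator = 1 − 0.0094 = 0.9906
φ_{22} = 0.8006 / 0.9906 = 0.808

0.808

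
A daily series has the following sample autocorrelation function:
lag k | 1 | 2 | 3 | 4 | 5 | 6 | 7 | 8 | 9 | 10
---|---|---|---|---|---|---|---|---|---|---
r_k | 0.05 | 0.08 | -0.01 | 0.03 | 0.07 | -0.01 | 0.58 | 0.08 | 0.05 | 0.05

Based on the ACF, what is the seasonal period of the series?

The largest autocorrelation is r_7 = 0.58; the remaining lags stay at or below 0.08.
The dominant spike at lag 7 indicates a seasonal period of 7.

7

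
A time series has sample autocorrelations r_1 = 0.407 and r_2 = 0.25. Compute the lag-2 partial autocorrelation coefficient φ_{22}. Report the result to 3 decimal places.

0.101

φ_{22} = (r_2 − r_1²) / (1 − r_1²)
r_1² = (0.407)² = 0.165649
Numerator = 0.25 − 0.1656 = 0.0844; denominator = 1 − 0.1656 = 0.8344
φ_{22} = 0.0844 / 0.8344 = 0.101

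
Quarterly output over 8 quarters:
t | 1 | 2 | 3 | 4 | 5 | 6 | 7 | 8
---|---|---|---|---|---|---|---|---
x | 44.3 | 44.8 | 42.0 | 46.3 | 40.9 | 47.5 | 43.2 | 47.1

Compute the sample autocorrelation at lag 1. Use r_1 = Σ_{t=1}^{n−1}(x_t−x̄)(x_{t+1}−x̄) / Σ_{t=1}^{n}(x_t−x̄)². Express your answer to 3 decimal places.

Mean x̄ = (44.3 + 44.8 + 42.0 + 46.3 + 40.9 + 47.5 + 43.2 + 47.1)/8 = 44.5125
Deviations from mean: -0.2125, 0.2875, -2.5125, 1.7875, -3.6125, 2.9875, -1.3125, 2.5875
Σ(x_t−x̄)(x_{t+1}−x̄) = (-0.0611) + (-0.7223) + (-4.4911) + (-6.4573) + (-10.7923) + (-3.9211) + (-3.3961) = -29.8414
Denominator Σ(x_t−x̄)² = 40.0288
r_1 = -29.8414 / 40.0288 = -0.745

-0.745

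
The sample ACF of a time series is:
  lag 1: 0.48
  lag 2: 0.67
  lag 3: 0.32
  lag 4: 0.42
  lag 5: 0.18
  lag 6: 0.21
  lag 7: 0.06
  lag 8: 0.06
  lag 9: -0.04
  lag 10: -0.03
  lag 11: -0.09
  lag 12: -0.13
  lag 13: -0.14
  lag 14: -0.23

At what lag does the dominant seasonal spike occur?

2

The largest autocorrelation is r_2 = 0.67; the remaining lags stay at or below 0.48.
The dominant spike at lag 2 indicates a seasonal period of 2.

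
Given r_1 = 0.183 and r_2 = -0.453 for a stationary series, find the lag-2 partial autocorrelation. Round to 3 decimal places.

φ_{22} = (r_2 − r_1²) / (1 − r_1²)
r_1² = (0.183)² = 0.033489
Numerator = -0.453 − 0.0335 = -0.4865; denominator = 1 − 0.0335 = 0.9665
φ_{22} = -0.4865 / 0.9665 = -0.503

-0.503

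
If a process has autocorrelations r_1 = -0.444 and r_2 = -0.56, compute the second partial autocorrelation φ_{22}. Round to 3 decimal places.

φ_{22} = (r_2 − r_1²) / (1 − r_1²)
r_1² = (-0.444)² = 0.197136
Numerator = -0.56 − 0.1971 = -0.7571; denominator = 1 − 0.1971 = 0.8029
φ_{22} = -0.7571 / 0.8029 = -0.943

-0.943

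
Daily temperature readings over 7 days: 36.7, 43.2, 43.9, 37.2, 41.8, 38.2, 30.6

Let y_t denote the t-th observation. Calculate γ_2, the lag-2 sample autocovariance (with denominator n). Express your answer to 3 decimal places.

Mean ȳ = (36.7 + 43.2 + 43.9 + 37.2 + 41.8 + 38.2 + 30.6)/7 = 38.8000
Σ_{t=1}^{5}(y_t−ȳ)(y_{t+2}−ȳ) = -26.0900
γ_2 = -26.0900 / 7 = -3.727

-3.727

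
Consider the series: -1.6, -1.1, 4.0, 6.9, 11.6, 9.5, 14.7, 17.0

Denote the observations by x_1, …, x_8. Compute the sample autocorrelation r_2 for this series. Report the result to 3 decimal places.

Mean x̄ = (-1.6 − 1.1 + 4.0 + 6.9 + 11.6 + 9.5 + 14.7 + 17.0)/8 = 7.6250
Deviations from mean: -9.2250, -8.7250, -3.6250, -0.7250, 3.9750, 1.8750, 7.0750, 9.3750
Σ(x_t−x̄)(x_{t+2}−x̄) = (33.4406) + (6.3256) + (-14.4094) + (-1.3594) + (28.1231) + (17.5781) = 69.6988
Denominator Σ(x_t−x̄)² = 332.1550
r_2 = 69.6988 / 332.1550 = 0.210

0.210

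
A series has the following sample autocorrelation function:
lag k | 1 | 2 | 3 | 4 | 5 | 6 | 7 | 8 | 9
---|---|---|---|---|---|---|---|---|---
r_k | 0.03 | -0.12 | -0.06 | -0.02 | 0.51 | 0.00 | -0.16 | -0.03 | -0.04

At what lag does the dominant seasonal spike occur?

5

The largest autocorrelation is r_5 = 0.51; the remaining lags stay at or below 0.03.
The dominant spike at lag 5 indicates a seasonal period of 5.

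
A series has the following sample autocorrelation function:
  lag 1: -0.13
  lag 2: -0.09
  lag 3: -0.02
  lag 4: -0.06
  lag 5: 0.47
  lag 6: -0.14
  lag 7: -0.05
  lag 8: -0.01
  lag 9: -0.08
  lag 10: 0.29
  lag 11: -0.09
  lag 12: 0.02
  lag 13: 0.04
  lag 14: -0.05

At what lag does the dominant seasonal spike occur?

The largest autocorrelation is r_5 = 0.47, with a weaker echo at lag 10 (0.29); the remaining lags stay at or below 0.04.
The dominant spike at lag 5 indicates a seasonal period of 5.

5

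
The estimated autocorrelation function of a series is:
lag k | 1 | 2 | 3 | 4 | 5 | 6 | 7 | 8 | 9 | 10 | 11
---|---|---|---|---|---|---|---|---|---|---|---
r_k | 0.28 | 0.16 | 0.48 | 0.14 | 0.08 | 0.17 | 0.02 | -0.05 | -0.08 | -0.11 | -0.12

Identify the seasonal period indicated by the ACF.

The largest autocorrelation is r_3 = 0.48; the remaining lags stay at or below 0.28. The elevated value at lag 1 (0.28), dropping to 0.16 at lag 2, reflects decaying short-term dependence rather than seasonality.
The dominant spike at lag 3 indicates a seasonal period of 3.

3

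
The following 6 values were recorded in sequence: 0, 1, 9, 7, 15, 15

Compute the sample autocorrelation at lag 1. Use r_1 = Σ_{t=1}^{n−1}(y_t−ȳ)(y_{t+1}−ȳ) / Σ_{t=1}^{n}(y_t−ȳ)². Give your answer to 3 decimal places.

0.423

Mean ȳ = (0 + 1 + 9 + 7 + 15 + 15)/6 = 7.8333
Deviations from mean: -7.8333, -6.8333, 1.1667, -0.8333, 7.1667, 7.1667
Σ(y_t−ȳ)(y_{t+1}−ȳ) = (53.5278) + (-7.9722) + (-0.9722) + (-5.9722) + (51.3611) = 89.9722
Denominator Σ(y_t−ȳ)² = 212.8333
r_1 = 89.9722 / 212.8333 = 0.423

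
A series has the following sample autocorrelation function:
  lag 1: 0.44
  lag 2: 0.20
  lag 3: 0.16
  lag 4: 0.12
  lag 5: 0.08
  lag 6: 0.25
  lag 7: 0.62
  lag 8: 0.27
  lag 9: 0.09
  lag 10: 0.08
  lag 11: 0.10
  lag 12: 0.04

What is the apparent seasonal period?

7

The largest autocorrelation is r_7 = 0.62; the remaining lags stay at or below 0.44. The elevated value at lag 1 (0.44), dropping to 0.20 at lag 2, reflects decaying short-term dependence rather than seasonality.
The dominant spike at lag 7 indicates a seasonal period of 7.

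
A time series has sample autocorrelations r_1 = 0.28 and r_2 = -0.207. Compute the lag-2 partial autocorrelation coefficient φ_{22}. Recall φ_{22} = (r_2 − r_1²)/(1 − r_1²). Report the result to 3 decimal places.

φ_{22} = (r_2 − r_1²) / (1 − r_1²)
r_1² = (0.28)² = 0.0784
Numerator = -0.207 − 0.0784 = -0.2854; denominator = 1 − 0.0784 = 0.9216
φ_{22} = -0.2854 / 0.9216 = -0.310

-0.310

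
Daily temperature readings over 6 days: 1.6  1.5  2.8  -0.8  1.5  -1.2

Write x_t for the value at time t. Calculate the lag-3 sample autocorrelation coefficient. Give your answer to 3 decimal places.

-0.398

Mean x̄ = (1.6 + 1.5 + 2.8 − 0.8 + 1.5 − 1.2)/6 = 0.9000
Deviations from mean: 0.7000, 0.6000, 1.9000, -1.7000, 0.6000, -2.1000
Σ(x_t−x̄)(x_{t+3}−x̄) = (-1.1900) + (0.3600) + (-3.9900) = -4.8200
Denominator Σ(x_t−x̄)² = 12.1200
r_3 = -4.8200 / 12.1200 = -0.398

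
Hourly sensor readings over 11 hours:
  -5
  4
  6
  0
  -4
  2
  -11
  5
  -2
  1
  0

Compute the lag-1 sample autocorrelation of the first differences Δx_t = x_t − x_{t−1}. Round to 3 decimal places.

First differences Δx: 9, 2, -6, -4, 6, -13, 16, -7, 3, -1
Mean of differences = 0.5000
Numerator Σ(Δx_t−Δx̄)(Δx_{t+1}−Δx̄) = -414.7500
Denominator Σ(Δx_t−Δx̄)² = 654.5000
r_1(Δx) = -414.7500 / 654.5000 = -0.634

-0.634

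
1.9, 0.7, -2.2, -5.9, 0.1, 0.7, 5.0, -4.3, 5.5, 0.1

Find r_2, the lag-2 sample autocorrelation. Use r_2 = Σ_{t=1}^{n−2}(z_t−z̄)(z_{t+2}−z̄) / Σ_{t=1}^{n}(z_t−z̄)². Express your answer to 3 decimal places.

Mean z̄ = (1.9 + 0.7 − 2.2 − 5.9 + 0.1 + 0.7 + 5.0 − 4.3 + 5.5 + 0.1)/10 = 0.1600
Numerator Σ_{t=1}^{8}(z_t−z̄)(z_{t+2}−z̄) = 12.9048
Denominator Σ(z_t−z̄)² = 117.7440
r_2 = 12.9048 / 117.7440 = 0.110

0.110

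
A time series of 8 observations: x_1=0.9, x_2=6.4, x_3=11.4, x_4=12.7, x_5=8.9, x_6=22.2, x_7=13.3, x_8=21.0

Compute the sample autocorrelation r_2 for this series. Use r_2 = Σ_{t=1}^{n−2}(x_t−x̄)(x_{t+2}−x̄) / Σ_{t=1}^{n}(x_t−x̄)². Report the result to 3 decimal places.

0.281

Mean x̄ = (0.9 + 6.4 + 11.4 + 12.7 + 8.9 + 22.2 + 13.3 + 21.0)/8 = 12.1000
Deviations from mean: -11.2000, -5.7000, -0.7000, 0.6000, -3.2000, 10.1000, 1.2000, 8.9000
Σ(x_t−x̄)(x_{t+2}−x̄) = (7.8400) + (-3.4200) + (2.2400) + (6.0600) + (-3.8400) + (89.8900) = 98.7700
Denominator Σ(x_t−x̄)² = 351.6800
r_2 = 98.7700 / 351.6800 = 0.281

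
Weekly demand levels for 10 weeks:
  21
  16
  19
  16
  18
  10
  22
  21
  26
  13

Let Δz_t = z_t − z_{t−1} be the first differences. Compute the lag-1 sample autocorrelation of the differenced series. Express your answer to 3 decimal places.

-0.487

First differences Δz: -5, 3, -3, 2, -8, 12, -1, 5, -13
Mean of differences = -0.8889
Numerator Σ(Δz_t−Δz̄)(Δz_{t+1}−Δz̄) = -215.9012
Denominator Σ(Δz_t−Δz̄)² = 442.8889
r_1(Δz) = -215.9012 / 442.8889 = -0.487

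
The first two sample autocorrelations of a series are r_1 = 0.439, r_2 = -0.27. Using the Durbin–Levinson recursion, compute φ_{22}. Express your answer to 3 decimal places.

φ_{22} = (r_2 − r_1²) / (1 − r_1²)
r_1² = (0.439)² = 0.192721
Numerator = -0.27 − 0.1927 = -0.4627; denominator = 1 − 0.1927 = 0.8073
φ_{22} = -0.4627 / 0.8073 = -0.573

-0.573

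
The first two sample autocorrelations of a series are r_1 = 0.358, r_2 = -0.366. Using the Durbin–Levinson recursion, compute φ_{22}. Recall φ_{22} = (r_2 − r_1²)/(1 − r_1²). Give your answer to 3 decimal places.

φ_{22} = (r_2 − r_1²) / (1 − r_1²)
r_1² = (0.358)² = 0.128164
Numerator = -0.366 − 0.1282 = -0.4942; denominator = 1 − 0.1282 = 0.8718
φ_{22} = -0.4942 / 0.8718 = -0.567

-0.567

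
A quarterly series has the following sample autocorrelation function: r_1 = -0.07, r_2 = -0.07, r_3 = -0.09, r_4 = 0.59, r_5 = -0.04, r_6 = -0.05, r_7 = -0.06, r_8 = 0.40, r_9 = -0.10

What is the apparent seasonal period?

4

The largest autocorrelation is r_4 = 0.59, with a weaker echo at lag 8 (0.40); the remaining lags stay at or below -0.04.
The dominant spike at lag 4 indicates a seasonal period of 4.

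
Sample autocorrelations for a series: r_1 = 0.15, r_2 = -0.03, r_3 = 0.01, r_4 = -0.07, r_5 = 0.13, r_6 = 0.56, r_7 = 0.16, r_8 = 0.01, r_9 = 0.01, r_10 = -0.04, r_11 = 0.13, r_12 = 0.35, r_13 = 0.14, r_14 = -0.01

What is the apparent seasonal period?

6

The largest autocorrelation is r_6 = 0.56, with a weaker echo at lag 12 (0.35); the remaining lags stay at or below 0.16.
The dominant spike at lag 6 indicates a seasonal period of 6.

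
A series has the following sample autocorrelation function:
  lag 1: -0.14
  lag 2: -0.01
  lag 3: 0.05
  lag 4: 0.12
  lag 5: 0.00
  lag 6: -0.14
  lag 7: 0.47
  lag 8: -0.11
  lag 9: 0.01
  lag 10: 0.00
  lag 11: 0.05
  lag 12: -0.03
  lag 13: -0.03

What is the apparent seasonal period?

The largest autocorrelation is r_7 = 0.47; the remaining lags stay at or below 0.12.
The dominant spike at lag 7 indicates a seasonal period of 7.

7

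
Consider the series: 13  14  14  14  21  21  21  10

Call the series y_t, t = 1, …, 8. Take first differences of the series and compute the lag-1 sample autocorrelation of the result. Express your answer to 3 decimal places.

First differences Δy: 1, 0, 0, 7, 0, 0, -11
Mean of differences = -0.4286
Numerator Σ(Δy_t−Δȳ)(Δy_{t+1}−Δȳ) = 2.8163
Denominator Σ(Δy_t−Δȳ)² = 169.7143
r_1(Δy) = 2.8163 / 169.7143 = 0.017

0.017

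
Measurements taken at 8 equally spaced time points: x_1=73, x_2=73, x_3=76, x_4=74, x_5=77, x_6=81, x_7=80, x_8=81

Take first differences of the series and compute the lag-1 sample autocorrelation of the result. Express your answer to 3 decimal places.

First differences Δx: 0, 3, -2, 3, 4, -1, 1
Mean of differences = 1.1429
Numerator Σ(Δx_t−Δx̄)(Δx_{t+1}−Δx̄) = -14.3061
Denominator Σ(Δx_t−Δx̄)² = 30.8571
r_1(Δx) = -14.3061 / 30.8571 = -0.464

-0.464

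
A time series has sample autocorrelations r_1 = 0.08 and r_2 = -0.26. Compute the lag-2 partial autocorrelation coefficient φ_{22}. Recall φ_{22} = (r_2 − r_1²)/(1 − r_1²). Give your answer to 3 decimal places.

φ_{22} = (r_2 − r_1²) / (1 − r_1²)
r_1² = (0.08)² = 0.0064
Numerator = -0.26 − 0.0064 = -0.2664; denominator = 1 − 0.0064 = 0.9936
φ_{22} = -0.2664 / 0.9936 = -0.268

-0.268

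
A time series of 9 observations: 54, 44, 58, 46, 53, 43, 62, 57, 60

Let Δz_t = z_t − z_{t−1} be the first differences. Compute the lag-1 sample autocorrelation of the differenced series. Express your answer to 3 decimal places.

-0.788

First differences Δz: -10, 14, -12, 7, -10, 19, -5, 3
Mean of differences = 0.7500
Numerator Σ(Δz_t−Δz̄)(Δz_{t+1}−Δz̄) = -772.3125
Denominator Σ(Δz_t−Δz̄)² = 979.5000
r_1(Δz) = -772.3125 / 979.5000 = -0.788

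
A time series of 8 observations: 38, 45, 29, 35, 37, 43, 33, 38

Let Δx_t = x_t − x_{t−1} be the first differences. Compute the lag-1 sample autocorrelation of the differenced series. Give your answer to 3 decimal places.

First differences Δx: 7, -16, 6, 2, 6, -10, 5
Mean of differences = 0.0000
Numerator Σ(Δx_t−Δx̄)(Δx_{t+1}−Δx̄) = -294.0000
Denominator Σ(Δx_t−Δx̄)² = 506.0000
r_1(Δx) = -294.0000 / 506.0000 = -0.581

-0.581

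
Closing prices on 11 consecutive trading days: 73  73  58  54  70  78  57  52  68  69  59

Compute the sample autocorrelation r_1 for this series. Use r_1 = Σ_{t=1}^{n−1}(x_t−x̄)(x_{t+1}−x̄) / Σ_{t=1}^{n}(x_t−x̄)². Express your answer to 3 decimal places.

Mean x̄ = (73 + 73 + 58 + 54 + 70 + 78 + 57 + 52 + 68 + 69 + 59)/11 = 64.6364
Numerator Σ_{t=1}^{10}(x_t−x̄)(x_{t+1}−x̄) = 41.6860
Denominator Σ(x_t−x̄)² = 784.5455
r_1 = 41.6860 / 784.5455 = 0.053

0.053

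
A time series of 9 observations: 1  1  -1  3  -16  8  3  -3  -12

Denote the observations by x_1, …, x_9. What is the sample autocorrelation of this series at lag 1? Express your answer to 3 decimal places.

Mean x̄ = (1 + 1 − 1 + 3 − 16 + 8 + 3 − 3 − 12)/9 = -1.7778
Numerator Σ_{t=1}^{8}(x_t−x̄)(x_{t+1}−x̄) = -140.0494
Denominator Σ(x_t−x̄)² = 465.5556
r_1 = -140.0494 / 465.5556 = -0.301

-0.301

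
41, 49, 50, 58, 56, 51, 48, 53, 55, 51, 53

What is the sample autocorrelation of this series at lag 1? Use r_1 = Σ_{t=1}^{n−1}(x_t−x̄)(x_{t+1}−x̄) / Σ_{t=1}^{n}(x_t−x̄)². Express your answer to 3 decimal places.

Mean x̄ = (41 + 49 + 50 + 58 + 56 + 51 + 48 + 53 + 55 + 51 + 53)/11 = 51.3636
Numerator Σ_{t=1}^{10}(x_t−x̄)(x_{t+1}−x̄) = 47.5041
Denominator Σ(x_t−x̄)² = 210.5455
r_1 = 47.5041 / 210.5455 = 0.226

0.226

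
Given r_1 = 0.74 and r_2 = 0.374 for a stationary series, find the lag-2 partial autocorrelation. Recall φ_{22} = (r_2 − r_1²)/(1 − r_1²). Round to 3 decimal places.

-0.384

φ_{22} = (r_2 − r_1²) / (1 − r_1²)
r_1² = (0.74)² = 0.5476
Numerator = 0.374 − 0.5476 = -0.1736; denominator = 1 − 0.5476 = 0.4524
φ_{22} = -0.1736 / 0.4524 = -0.384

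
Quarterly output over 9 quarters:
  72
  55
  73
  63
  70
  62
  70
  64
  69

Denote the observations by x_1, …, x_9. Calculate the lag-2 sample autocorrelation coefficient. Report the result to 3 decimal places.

0.536

Mean x̄ = (72 + 55 + 73 + 63 + 70 + 62 + 70 + 64 + 69)/9 = 66.4444
Σ(x_t−x̄)(x_{t+2}−x̄) = (36.4198) + (39.4198) + (23.3086) + (15.3086) + (12.6420) + (10.8642) + (9.0864) = 147.0494
Denominator Σ(x_t−x̄)² = 274.2222
r_2 = 147.0494 / 274.2222 = 0.536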